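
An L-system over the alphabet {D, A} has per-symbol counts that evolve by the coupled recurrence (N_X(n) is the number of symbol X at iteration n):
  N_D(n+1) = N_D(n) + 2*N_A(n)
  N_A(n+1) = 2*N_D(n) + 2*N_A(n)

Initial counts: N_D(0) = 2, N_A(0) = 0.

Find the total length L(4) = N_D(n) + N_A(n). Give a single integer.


Step 0: N_D=2, N_A=0, L=2
Step 1: N_D=2, N_A=4, L=6
Step 2: N_D=10, N_A=12, L=22
Step 3: N_D=34, N_A=44, L=78
Step 4: N_D=122, N_A=156, L=278

Answer: 278


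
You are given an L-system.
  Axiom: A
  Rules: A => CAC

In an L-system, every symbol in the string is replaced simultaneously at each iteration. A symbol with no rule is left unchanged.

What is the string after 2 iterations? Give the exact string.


Step 0: A
Step 1: CAC
Step 2: CCACC

Answer: CCACC


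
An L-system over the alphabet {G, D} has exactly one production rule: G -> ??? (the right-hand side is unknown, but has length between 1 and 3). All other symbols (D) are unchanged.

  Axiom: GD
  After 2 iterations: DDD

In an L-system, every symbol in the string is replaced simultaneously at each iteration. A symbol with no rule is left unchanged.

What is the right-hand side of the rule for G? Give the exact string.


Trying G -> DD:
  Step 0: GD
  Step 1: DDD
  Step 2: DDD
Matches the given result.

Answer: DD


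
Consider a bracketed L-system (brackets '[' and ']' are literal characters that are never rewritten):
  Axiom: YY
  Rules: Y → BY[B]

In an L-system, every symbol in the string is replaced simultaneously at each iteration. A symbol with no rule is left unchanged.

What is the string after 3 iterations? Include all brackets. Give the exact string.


Answer: BBBY[B][B][B]BBBY[B][B][B]

Derivation:
Step 0: YY
Step 1: BY[B]BY[B]
Step 2: BBY[B][B]BBY[B][B]
Step 3: BBBY[B][B][B]BBBY[B][B][B]


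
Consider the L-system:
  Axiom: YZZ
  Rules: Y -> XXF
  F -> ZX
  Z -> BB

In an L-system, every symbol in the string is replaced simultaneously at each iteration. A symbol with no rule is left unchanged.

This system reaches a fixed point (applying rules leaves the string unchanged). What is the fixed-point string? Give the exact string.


Answer: XXBBXBBBB

Derivation:
Step 0: YZZ
Step 1: XXFBBBB
Step 2: XXZXBBBB
Step 3: XXBBXBBBB
Step 4: XXBBXBBBB  (unchanged — fixed point at step 3)


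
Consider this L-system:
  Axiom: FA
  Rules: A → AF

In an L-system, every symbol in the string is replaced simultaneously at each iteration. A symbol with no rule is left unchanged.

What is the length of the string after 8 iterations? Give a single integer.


Answer: 10

Derivation:
Step 0: length = 2
Step 1: length = 3
Step 2: length = 4
Step 3: length = 5
Step 4: length = 6
Step 5: length = 7
Step 6: length = 8
Step 7: length = 9
Step 8: length = 10


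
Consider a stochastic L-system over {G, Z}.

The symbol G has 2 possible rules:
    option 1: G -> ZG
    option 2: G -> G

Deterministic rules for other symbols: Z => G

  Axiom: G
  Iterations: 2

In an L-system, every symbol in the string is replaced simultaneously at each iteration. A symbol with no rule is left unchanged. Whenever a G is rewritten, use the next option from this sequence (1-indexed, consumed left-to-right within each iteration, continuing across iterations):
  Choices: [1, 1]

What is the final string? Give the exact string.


Answer: GZG

Derivation:
Step 0: G
Step 1: ZG  (used choices [1])
Step 2: GZG  (used choices [1])


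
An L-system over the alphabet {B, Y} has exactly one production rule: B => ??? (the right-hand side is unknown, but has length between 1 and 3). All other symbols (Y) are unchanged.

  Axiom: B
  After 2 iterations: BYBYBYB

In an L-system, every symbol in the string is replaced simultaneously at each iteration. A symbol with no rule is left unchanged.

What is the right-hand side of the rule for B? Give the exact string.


Trying B => BYB:
  Step 0: B
  Step 1: BYB
  Step 2: BYBYBYB
Matches the given result.

Answer: BYB


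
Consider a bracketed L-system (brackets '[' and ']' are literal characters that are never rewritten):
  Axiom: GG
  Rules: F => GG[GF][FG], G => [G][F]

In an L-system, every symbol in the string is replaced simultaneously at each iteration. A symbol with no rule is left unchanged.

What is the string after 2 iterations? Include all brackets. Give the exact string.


Answer: [[G][F]][GG[GF][FG]][[G][F]][GG[GF][FG]]

Derivation:
Step 0: GG
Step 1: [G][F][G][F]
Step 2: [[G][F]][GG[GF][FG]][[G][F]][GG[GF][FG]]


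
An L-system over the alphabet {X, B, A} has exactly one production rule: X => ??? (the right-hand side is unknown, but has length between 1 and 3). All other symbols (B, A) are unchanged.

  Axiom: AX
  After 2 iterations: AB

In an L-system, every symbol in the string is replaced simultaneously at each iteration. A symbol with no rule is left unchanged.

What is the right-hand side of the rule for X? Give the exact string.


Answer: B

Derivation:
Trying X => B:
  Step 0: AX
  Step 1: AB
  Step 2: AB
Matches the given result.


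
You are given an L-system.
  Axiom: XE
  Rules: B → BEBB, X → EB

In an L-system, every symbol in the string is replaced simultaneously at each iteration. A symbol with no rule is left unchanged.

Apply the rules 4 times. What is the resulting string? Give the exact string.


Step 0: XE
Step 1: EBE
Step 2: EBEBBE
Step 3: EBEBBEBEBBBEBBE
Step 4: EBEBBEBEBBBEBBEBEBBEBEBBBEBBBEBBEBEBBBEBBE

Answer: EBEBBEBEBBBEBBEBEBBEBEBBBEBBBEBBEBEBBBEBBE


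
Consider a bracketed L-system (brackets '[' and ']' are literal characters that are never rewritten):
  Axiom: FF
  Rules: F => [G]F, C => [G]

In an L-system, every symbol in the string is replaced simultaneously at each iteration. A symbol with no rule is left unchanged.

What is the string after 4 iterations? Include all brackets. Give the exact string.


Answer: [G][G][G][G]F[G][G][G][G]F

Derivation:
Step 0: FF
Step 1: [G]F[G]F
Step 2: [G][G]F[G][G]F
Step 3: [G][G][G]F[G][G][G]F
Step 4: [G][G][G][G]F[G][G][G][G]F


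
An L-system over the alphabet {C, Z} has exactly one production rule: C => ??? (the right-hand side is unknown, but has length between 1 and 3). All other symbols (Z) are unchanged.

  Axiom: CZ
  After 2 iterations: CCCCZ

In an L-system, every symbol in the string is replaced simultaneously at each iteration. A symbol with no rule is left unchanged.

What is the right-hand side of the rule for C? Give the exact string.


Answer: CC

Derivation:
Trying C => CC:
  Step 0: CZ
  Step 1: CCZ
  Step 2: CCCCZ
Matches the given result.


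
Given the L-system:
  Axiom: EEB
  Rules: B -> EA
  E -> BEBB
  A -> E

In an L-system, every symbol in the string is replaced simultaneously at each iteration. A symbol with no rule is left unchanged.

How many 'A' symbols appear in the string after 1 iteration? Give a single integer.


Answer: 1

Derivation:
Step 0: EEB  (0 'A')
Step 1: BEBBBEBBEA  (1 'A')


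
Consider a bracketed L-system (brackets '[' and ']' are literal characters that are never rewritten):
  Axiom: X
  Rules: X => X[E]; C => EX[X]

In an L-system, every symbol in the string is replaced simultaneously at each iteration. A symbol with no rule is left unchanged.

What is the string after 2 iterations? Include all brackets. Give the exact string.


Answer: X[E][E]

Derivation:
Step 0: X
Step 1: X[E]
Step 2: X[E][E]


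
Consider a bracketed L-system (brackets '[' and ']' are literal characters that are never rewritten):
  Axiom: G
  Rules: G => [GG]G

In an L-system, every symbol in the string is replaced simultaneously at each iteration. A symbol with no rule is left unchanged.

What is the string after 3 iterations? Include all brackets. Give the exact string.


Answer: [[[GG]G[GG]G][GG]G[[GG]G[GG]G][GG]G][[GG]G[GG]G][GG]G

Derivation:
Step 0: G
Step 1: [GG]G
Step 2: [[GG]G[GG]G][GG]G
Step 3: [[[GG]G[GG]G][GG]G[[GG]G[GG]G][GG]G][[GG]G[GG]G][GG]G


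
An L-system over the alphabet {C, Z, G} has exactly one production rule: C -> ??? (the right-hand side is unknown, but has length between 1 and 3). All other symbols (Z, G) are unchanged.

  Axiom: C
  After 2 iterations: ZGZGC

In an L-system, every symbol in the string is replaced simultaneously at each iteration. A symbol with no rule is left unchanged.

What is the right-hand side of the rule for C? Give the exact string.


Trying C -> ZGC:
  Step 0: C
  Step 1: ZGC
  Step 2: ZGZGC
Matches the given result.

Answer: ZGC


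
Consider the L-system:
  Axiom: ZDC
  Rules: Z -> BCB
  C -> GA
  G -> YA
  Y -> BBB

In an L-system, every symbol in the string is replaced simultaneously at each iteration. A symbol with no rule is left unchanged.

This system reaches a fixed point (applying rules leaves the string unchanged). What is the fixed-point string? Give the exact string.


Step 0: ZDC
Step 1: BCBDGA
Step 2: BGABDYAA
Step 3: BYAABDBBBAA
Step 4: BBBBAABDBBBAA
Step 5: BBBBAABDBBBAA  (unchanged — fixed point at step 4)

Answer: BBBBAABDBBBAA


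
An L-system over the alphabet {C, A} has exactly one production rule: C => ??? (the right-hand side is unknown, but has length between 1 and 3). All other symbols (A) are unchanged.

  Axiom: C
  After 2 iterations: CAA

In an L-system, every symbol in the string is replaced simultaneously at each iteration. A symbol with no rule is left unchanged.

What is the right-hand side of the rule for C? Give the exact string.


Trying C => CA:
  Step 0: C
  Step 1: CA
  Step 2: CAA
Matches the given result.

Answer: CA


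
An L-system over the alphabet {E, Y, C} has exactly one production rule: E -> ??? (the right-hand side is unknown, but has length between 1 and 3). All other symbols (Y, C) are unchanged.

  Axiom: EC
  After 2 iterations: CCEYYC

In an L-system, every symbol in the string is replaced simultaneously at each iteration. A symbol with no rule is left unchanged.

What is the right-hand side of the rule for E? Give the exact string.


Answer: CEY

Derivation:
Trying E -> CEY:
  Step 0: EC
  Step 1: CEYC
  Step 2: CCEYYC
Matches the given result.


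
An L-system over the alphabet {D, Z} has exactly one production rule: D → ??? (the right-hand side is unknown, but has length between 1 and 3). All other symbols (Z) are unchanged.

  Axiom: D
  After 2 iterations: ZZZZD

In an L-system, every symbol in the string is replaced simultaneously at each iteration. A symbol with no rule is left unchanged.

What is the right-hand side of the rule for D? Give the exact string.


Answer: ZZD

Derivation:
Trying D → ZZD:
  Step 0: D
  Step 1: ZZD
  Step 2: ZZZZD
Matches the given result.


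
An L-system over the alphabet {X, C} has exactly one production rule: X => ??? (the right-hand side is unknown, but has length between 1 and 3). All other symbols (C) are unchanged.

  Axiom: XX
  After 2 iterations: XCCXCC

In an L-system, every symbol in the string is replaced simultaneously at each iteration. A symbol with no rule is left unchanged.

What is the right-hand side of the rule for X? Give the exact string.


Answer: XC

Derivation:
Trying X => XC:
  Step 0: XX
  Step 1: XCXC
  Step 2: XCCXCC
Matches the given result.


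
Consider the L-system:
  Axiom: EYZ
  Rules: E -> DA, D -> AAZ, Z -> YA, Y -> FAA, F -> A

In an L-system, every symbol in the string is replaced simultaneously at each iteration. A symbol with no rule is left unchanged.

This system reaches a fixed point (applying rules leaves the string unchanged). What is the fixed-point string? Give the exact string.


Answer: AAAAAAAAAAAAAA

Derivation:
Step 0: EYZ
Step 1: DAFAAYA
Step 2: AAZAAAAFAAA
Step 3: AAYAAAAAAAAA
Step 4: AAFAAAAAAAAAAA
Step 5: AAAAAAAAAAAAAA
Step 6: AAAAAAAAAAAAAA  (unchanged — fixed point at step 5)


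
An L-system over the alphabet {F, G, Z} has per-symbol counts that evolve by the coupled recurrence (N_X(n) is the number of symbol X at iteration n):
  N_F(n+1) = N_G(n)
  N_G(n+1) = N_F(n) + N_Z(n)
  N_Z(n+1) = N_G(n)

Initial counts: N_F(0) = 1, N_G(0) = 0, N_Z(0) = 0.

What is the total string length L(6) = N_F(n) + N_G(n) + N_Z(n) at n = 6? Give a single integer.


Step 0: N_F=1, N_G=0, N_Z=0, L=1
Step 1: N_F=0, N_G=1, N_Z=0, L=1
Step 2: N_F=1, N_G=0, N_Z=1, L=2
Step 3: N_F=0, N_G=2, N_Z=0, L=2
Step 4: N_F=2, N_G=0, N_Z=2, L=4
Step 5: N_F=0, N_G=4, N_Z=0, L=4
Step 6: N_F=4, N_G=0, N_Z=4, L=8

Answer: 8


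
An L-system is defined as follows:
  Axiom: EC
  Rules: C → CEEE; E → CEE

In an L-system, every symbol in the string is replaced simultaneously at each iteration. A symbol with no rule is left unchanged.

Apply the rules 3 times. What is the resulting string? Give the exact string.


Step 0: EC
Step 1: CEECEEE
Step 2: CEEECEECEECEEECEECEECEE
Step 3: CEEECEECEECEECEEECEECEECEEECEECEECEEECEECEECEECEEECEECEECEEECEECEECEEECEECEE

Answer: CEEECEECEECEECEEECEECEECEEECEECEECEEECEECEECEECEEECEECEECEEECEECEECEEECEECEE


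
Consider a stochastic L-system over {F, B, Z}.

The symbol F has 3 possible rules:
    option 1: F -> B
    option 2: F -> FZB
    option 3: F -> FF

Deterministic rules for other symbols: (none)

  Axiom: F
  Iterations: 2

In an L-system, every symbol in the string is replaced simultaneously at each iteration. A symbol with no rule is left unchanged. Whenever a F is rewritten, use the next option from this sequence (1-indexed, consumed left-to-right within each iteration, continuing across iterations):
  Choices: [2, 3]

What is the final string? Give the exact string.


Answer: FFZB

Derivation:
Step 0: F
Step 1: FZB  (used choices [2])
Step 2: FFZB  (used choices [3])


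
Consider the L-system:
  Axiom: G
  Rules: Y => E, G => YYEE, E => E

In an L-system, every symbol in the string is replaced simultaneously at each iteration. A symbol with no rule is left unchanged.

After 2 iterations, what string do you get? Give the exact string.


Answer: EEEE

Derivation:
Step 0: G
Step 1: YYEE
Step 2: EEEE


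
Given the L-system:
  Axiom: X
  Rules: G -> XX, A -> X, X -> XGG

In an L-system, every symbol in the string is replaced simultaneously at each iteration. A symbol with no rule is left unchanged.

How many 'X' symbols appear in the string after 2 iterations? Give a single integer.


Step 0: X  (1 'X')
Step 1: XGG  (1 'X')
Step 2: XGGXXXX  (5 'X')

Answer: 5


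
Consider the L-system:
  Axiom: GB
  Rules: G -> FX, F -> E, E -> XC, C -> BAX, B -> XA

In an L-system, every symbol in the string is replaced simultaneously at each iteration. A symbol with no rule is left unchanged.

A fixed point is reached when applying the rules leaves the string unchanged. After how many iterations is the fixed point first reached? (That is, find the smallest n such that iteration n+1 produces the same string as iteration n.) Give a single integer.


Step 0: GB
Step 1: FXXA
Step 2: EXXA
Step 3: XCXXA
Step 4: XBAXXXA
Step 5: XXAAXXXA
Step 6: XXAAXXXA  (unchanged — fixed point at step 5)

Answer: 5


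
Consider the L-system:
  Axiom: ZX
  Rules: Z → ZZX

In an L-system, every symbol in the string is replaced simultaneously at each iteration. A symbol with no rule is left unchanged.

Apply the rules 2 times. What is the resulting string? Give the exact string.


Step 0: ZX
Step 1: ZZXX
Step 2: ZZXZZXXX

Answer: ZZXZZXXX


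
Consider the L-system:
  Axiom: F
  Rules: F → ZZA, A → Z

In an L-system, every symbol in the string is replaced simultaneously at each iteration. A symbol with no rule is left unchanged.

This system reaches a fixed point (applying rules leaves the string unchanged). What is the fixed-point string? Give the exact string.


Step 0: F
Step 1: ZZA
Step 2: ZZZ
Step 3: ZZZ  (unchanged — fixed point at step 2)

Answer: ZZZ


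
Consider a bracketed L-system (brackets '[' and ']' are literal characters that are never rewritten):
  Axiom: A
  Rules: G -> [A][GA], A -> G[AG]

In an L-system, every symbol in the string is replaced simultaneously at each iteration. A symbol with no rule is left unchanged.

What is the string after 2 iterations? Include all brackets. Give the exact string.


Answer: [A][GA][G[AG][A][GA]]

Derivation:
Step 0: A
Step 1: G[AG]
Step 2: [A][GA][G[AG][A][GA]]


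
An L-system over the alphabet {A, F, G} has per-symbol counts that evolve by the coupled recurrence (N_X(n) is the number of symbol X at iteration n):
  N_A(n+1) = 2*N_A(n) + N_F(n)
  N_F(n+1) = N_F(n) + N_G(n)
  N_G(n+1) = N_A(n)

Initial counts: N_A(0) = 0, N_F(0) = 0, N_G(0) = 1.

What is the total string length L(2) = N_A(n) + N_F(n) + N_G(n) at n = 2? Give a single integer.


Step 0: N_A=0, N_F=0, N_G=1, L=1
Step 1: N_A=0, N_F=1, N_G=0, L=1
Step 2: N_A=1, N_F=1, N_G=0, L=2

Answer: 2


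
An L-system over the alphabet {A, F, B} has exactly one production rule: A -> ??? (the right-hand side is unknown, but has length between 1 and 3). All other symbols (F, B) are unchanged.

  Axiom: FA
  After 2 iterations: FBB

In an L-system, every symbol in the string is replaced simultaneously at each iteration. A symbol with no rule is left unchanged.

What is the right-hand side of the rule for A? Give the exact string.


Answer: BB

Derivation:
Trying A -> BB:
  Step 0: FA
  Step 1: FBB
  Step 2: FBB
Matches the given result.


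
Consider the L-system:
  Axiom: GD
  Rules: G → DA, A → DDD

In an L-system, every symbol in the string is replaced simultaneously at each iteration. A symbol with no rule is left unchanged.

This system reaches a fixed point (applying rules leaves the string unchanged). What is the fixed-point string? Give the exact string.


Answer: DDDDD

Derivation:
Step 0: GD
Step 1: DAD
Step 2: DDDDD
Step 3: DDDDD  (unchanged — fixed point at step 2)


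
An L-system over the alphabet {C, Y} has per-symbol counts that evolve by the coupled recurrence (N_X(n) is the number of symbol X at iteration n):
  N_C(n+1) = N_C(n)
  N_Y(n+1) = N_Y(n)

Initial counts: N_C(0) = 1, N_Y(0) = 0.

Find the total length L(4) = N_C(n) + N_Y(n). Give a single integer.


Answer: 1

Derivation:
Step 0: N_C=1, N_Y=0, L=1
Step 1: N_C=1, N_Y=0, L=1
Step 2: N_C=1, N_Y=0, L=1
Step 3: N_C=1, N_Y=0, L=1
Step 4: N_C=1, N_Y=0, L=1


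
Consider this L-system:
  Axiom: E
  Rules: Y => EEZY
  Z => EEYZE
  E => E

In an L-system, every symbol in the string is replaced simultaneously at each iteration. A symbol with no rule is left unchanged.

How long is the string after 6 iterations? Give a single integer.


Step 0: length = 1
Step 1: length = 1
Step 2: length = 1
Step 3: length = 1
Step 4: length = 1
Step 5: length = 1
Step 6: length = 1

Answer: 1


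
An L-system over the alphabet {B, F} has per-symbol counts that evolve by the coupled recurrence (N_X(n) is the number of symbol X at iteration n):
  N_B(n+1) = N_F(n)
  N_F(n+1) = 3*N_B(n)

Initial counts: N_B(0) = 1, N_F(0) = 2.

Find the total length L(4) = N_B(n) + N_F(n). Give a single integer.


Answer: 27

Derivation:
Step 0: N_B=1, N_F=2, L=3
Step 1: N_B=2, N_F=3, L=5
Step 2: N_B=3, N_F=6, L=9
Step 3: N_B=6, N_F=9, L=15
Step 4: N_B=9, N_F=18, L=27


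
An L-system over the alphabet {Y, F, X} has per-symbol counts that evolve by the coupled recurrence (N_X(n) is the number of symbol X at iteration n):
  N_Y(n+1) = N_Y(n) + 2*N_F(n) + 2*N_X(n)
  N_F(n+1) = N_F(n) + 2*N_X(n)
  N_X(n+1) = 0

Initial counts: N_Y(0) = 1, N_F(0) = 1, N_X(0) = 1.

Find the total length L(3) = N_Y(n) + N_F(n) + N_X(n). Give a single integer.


Step 0: N_Y=1, N_F=1, N_X=1, L=3
Step 1: N_Y=5, N_F=3, N_X=0, L=8
Step 2: N_Y=11, N_F=3, N_X=0, L=14
Step 3: N_Y=17, N_F=3, N_X=0, L=20

Answer: 20


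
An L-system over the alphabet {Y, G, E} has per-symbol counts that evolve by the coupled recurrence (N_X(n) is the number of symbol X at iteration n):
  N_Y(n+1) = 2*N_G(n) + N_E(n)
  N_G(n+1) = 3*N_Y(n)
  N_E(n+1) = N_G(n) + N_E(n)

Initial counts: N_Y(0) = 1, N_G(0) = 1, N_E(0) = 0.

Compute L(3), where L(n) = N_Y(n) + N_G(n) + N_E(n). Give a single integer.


Step 0: N_Y=1, N_G=1, N_E=0, L=2
Step 1: N_Y=2, N_G=3, N_E=1, L=6
Step 2: N_Y=7, N_G=6, N_E=4, L=17
Step 3: N_Y=16, N_G=21, N_E=10, L=47

Answer: 47


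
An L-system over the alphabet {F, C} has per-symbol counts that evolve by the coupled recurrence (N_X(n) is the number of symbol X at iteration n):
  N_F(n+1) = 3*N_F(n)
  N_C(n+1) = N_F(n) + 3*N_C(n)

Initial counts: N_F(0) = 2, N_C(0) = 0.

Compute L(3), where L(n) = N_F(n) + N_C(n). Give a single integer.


Step 0: N_F=2, N_C=0, L=2
Step 1: N_F=6, N_C=2, L=8
Step 2: N_F=18, N_C=12, L=30
Step 3: N_F=54, N_C=54, L=108

Answer: 108


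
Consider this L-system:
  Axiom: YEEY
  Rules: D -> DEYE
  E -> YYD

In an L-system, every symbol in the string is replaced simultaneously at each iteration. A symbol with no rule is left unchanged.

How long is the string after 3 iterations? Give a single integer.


Step 0: length = 4
Step 1: length = 8
Step 2: length = 14
Step 3: length = 28

Answer: 28


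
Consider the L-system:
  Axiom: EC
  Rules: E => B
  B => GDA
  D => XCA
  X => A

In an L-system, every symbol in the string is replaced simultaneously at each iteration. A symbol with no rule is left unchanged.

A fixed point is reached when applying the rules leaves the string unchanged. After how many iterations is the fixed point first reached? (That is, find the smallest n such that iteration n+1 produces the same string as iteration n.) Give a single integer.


Step 0: EC
Step 1: BC
Step 2: GDAC
Step 3: GXCAAC
Step 4: GACAAC
Step 5: GACAAC  (unchanged — fixed point at step 4)

Answer: 4


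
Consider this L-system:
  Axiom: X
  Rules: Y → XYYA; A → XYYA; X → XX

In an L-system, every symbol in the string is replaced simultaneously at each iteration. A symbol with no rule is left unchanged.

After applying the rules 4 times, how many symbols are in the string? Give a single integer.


Step 0: length = 1
Step 1: length = 2
Step 2: length = 4
Step 3: length = 8
Step 4: length = 16

Answer: 16


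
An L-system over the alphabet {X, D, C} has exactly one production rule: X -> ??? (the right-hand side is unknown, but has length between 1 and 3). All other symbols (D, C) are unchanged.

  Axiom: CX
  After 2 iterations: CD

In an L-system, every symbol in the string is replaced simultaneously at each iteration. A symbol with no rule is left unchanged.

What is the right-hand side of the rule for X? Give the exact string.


Trying X -> D:
  Step 0: CX
  Step 1: CD
  Step 2: CD
Matches the given result.

Answer: D


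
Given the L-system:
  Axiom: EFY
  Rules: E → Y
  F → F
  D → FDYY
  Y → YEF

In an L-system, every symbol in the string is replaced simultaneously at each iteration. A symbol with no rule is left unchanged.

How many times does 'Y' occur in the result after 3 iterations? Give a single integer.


Answer: 5

Derivation:
Step 0: EFY  (1 'Y')
Step 1: YFYEF  (2 'Y')
Step 2: YEFFYEFYF  (3 'Y')
Step 3: YEFYFFYEFYFYEFF  (5 'Y')


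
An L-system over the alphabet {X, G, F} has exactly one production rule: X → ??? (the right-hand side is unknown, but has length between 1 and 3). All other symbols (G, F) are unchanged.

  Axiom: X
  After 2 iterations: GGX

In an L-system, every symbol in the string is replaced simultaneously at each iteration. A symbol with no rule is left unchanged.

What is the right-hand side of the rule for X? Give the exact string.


Answer: GX

Derivation:
Trying X → GX:
  Step 0: X
  Step 1: GX
  Step 2: GGX
Matches the given result.


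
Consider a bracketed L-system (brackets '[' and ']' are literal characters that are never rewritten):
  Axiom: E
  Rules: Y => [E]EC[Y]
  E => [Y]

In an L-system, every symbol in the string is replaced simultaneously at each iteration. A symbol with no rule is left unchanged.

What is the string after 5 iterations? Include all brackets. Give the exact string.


Answer: [[[[[Y]][Y]C[[E]EC[Y]]]][[[Y]][Y]C[[E]EC[Y]]]C[[[[E]EC[Y]]][[E]EC[Y]]C[[[Y]][Y]C[[E]EC[Y]]]]]

Derivation:
Step 0: E
Step 1: [Y]
Step 2: [[E]EC[Y]]
Step 3: [[[Y]][Y]C[[E]EC[Y]]]
Step 4: [[[[E]EC[Y]]][[E]EC[Y]]C[[[Y]][Y]C[[E]EC[Y]]]]
Step 5: [[[[[Y]][Y]C[[E]EC[Y]]]][[[Y]][Y]C[[E]EC[Y]]]C[[[[E]EC[Y]]][[E]EC[Y]]C[[[Y]][Y]C[[E]EC[Y]]]]]


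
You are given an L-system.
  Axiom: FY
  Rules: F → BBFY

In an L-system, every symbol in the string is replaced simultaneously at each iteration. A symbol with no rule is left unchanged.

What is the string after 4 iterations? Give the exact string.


Step 0: FY
Step 1: BBFYY
Step 2: BBBBFYYY
Step 3: BBBBBBFYYYY
Step 4: BBBBBBBBFYYYYY

Answer: BBBBBBBBFYYYYY


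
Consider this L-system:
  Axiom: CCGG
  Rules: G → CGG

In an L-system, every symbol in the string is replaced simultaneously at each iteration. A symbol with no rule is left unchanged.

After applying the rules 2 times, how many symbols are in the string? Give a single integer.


Answer: 16

Derivation:
Step 0: length = 4
Step 1: length = 8
Step 2: length = 16


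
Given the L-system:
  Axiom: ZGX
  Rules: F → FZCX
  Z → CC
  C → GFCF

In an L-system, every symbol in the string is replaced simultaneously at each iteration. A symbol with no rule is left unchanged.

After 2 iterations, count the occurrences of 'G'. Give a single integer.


Answer: 3

Derivation:
Step 0: ZGX  (1 'G')
Step 1: CCGX  (1 'G')
Step 2: GFCFGFCFGX  (3 'G')


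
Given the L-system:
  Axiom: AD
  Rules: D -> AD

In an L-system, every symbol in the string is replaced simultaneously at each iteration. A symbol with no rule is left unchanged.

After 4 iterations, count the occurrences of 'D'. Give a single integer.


Step 0: AD  (1 'D')
Step 1: AAD  (1 'D')
Step 2: AAAD  (1 'D')
Step 3: AAAAD  (1 'D')
Step 4: AAAAAD  (1 'D')

Answer: 1


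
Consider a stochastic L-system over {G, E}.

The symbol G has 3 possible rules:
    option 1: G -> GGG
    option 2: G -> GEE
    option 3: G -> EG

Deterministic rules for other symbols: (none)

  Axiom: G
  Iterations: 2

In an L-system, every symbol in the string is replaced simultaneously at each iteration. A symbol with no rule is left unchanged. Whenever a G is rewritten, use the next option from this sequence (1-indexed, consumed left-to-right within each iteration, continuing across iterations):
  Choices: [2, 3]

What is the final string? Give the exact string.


Answer: EGEE

Derivation:
Step 0: G
Step 1: GEE  (used choices [2])
Step 2: EGEE  (used choices [3])


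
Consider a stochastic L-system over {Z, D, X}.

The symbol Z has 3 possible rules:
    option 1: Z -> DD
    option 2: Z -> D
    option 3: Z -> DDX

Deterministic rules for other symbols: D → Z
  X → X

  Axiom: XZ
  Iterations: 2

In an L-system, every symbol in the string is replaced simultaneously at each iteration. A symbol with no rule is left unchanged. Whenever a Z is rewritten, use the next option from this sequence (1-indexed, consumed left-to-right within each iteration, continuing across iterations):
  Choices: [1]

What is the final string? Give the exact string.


Step 0: XZ
Step 1: XDD  (used choices [1])
Step 2: XZZ  (used choices [])

Answer: XZZ


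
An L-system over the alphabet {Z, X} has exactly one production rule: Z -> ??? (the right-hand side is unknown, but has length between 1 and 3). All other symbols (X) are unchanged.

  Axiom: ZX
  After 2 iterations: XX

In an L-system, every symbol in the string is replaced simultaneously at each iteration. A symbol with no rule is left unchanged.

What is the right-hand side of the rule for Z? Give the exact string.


Answer: X

Derivation:
Trying Z -> X:
  Step 0: ZX
  Step 1: XX
  Step 2: XX
Matches the given result.


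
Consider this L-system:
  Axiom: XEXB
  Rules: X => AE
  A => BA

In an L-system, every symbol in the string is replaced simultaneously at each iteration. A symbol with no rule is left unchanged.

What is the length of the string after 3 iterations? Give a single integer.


Step 0: length = 4
Step 1: length = 6
Step 2: length = 8
Step 3: length = 10

Answer: 10


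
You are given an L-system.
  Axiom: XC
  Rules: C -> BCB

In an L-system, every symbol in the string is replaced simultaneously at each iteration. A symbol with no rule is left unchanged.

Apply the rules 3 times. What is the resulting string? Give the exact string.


Step 0: XC
Step 1: XBCB
Step 2: XBBCBB
Step 3: XBBBCBBB

Answer: XBBBCBBB


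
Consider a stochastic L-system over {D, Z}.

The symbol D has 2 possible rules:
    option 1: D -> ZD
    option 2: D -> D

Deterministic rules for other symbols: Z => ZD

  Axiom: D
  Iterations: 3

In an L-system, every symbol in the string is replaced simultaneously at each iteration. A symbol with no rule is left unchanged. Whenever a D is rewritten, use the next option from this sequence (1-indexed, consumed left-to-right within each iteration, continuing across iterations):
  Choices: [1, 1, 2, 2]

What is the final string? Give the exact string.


Step 0: D
Step 1: ZD  (used choices [1])
Step 2: ZDZD  (used choices [1])
Step 3: ZDDZDD  (used choices [2, 2])

Answer: ZDDZDD


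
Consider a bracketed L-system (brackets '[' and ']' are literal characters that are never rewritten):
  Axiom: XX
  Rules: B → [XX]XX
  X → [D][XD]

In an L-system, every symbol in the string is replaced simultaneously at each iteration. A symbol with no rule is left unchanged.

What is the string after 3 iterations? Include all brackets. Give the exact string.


Answer: [D][[D][[D][XD]D]D][D][[D][[D][XD]D]D]

Derivation:
Step 0: XX
Step 1: [D][XD][D][XD]
Step 2: [D][[D][XD]D][D][[D][XD]D]
Step 3: [D][[D][[D][XD]D]D][D][[D][[D][XD]D]D]


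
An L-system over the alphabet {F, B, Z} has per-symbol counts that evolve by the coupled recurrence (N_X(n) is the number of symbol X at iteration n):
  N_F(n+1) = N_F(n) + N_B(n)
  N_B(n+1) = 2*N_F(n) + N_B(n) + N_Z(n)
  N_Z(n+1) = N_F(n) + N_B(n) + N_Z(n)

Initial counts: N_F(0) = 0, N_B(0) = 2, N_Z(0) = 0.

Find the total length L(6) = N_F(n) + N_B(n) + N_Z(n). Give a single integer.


Answer: 1244

Derivation:
Step 0: N_F=0, N_B=2, N_Z=0, L=2
Step 1: N_F=2, N_B=2, N_Z=2, L=6
Step 2: N_F=4, N_B=8, N_Z=6, L=18
Step 3: N_F=12, N_B=22, N_Z=18, L=52
Step 4: N_F=34, N_B=64, N_Z=52, L=150
Step 5: N_F=98, N_B=184, N_Z=150, L=432
Step 6: N_F=282, N_B=530, N_Z=432, L=1244


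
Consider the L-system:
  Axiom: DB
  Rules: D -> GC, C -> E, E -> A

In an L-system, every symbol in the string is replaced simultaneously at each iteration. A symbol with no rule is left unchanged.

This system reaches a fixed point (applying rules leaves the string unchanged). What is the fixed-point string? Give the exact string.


Answer: GAB

Derivation:
Step 0: DB
Step 1: GCB
Step 2: GEB
Step 3: GAB
Step 4: GAB  (unchanged — fixed point at step 3)


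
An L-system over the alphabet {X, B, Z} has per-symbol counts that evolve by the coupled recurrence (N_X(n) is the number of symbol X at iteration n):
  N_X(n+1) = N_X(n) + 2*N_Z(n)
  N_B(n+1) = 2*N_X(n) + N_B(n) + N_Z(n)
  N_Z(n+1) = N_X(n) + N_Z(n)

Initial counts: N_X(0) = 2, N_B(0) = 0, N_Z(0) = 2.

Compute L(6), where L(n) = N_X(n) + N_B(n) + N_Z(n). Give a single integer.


Answer: 1726

Derivation:
Step 0: N_X=2, N_B=0, N_Z=2, L=4
Step 1: N_X=6, N_B=6, N_Z=4, L=16
Step 2: N_X=14, N_B=22, N_Z=10, L=46
Step 3: N_X=34, N_B=60, N_Z=24, L=118
Step 4: N_X=82, N_B=152, N_Z=58, L=292
Step 5: N_X=198, N_B=374, N_Z=140, L=712
Step 6: N_X=478, N_B=910, N_Z=338, L=1726


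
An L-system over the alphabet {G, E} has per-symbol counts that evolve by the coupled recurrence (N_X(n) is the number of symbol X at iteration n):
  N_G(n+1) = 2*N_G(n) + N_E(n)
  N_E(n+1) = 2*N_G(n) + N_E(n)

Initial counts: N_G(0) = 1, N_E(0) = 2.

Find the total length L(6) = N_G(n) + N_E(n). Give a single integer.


Step 0: N_G=1, N_E=2, L=3
Step 1: N_G=4, N_E=4, L=8
Step 2: N_G=12, N_E=12, L=24
Step 3: N_G=36, N_E=36, L=72
Step 4: N_G=108, N_E=108, L=216
Step 5: N_G=324, N_E=324, L=648
Step 6: N_G=972, N_E=972, L=1944

Answer: 1944


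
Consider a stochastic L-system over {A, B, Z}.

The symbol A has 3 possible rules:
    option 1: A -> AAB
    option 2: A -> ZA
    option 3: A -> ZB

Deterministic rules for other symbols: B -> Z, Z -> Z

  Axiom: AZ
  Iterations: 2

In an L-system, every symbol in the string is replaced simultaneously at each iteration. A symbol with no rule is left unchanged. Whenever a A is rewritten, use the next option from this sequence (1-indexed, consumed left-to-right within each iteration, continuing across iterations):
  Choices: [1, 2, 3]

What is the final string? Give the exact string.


Answer: ZAZBZZ

Derivation:
Step 0: AZ
Step 1: AABZ  (used choices [1])
Step 2: ZAZBZZ  (used choices [2, 3])


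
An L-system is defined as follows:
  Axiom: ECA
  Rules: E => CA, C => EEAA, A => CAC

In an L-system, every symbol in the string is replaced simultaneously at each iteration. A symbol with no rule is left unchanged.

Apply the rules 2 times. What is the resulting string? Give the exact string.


Answer: EEAACACCACACACCACEEAACACEEAA

Derivation:
Step 0: ECA
Step 1: CAEEAACAC
Step 2: EEAACACCACACACCACEEAACACEEAA


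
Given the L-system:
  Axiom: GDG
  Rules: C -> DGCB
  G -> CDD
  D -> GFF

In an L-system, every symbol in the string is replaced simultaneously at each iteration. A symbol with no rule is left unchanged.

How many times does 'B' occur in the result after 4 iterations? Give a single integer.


Answer: 14

Derivation:
Step 0: GDG  (0 'B')
Step 1: CDDGFFCDD  (0 'B')
Step 2: DGCBGFFGFFCDDFFDGCBGFFGFF  (2 'B')
Step 3: GFFCDDDGCBBCDDFFCDDFFDGCBGFFGFFFFGFFCDDDGCBBCDDFFCDDFF  (5 'B')
Step 4: CDDFFDGCBGFFGFFGFFCDDDGCBBBDGCBGFFGFFFFDGCBGFFGFFFFGFFCDDDGCBBCDDFFCDDFFFFCDDFFDGCBGFFGFFGFFCDDDGCBBBDGCBGFFGFFFFDGCBGFFGFFFF  (14 'B')


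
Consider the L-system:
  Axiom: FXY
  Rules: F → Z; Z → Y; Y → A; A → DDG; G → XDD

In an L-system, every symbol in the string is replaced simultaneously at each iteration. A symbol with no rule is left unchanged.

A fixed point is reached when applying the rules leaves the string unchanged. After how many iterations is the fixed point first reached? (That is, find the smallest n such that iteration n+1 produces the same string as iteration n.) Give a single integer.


Answer: 5

Derivation:
Step 0: FXY
Step 1: ZXA
Step 2: YXDDG
Step 3: AXDDXDD
Step 4: DDGXDDXDD
Step 5: DDXDDXDDXDD
Step 6: DDXDDXDDXDD  (unchanged — fixed point at step 5)


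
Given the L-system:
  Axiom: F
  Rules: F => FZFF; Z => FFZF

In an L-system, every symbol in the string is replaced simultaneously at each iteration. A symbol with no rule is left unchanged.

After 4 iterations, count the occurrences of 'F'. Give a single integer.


Answer: 192

Derivation:
Step 0: F  (1 'F')
Step 1: FZFF  (3 'F')
Step 2: FZFFFFZFFZFFFZFF  (12 'F')
Step 3: FZFFFFZFFZFFFZFFFZFFFZFFFFZFFZFFFZFFFFZFFZFFFZFFFZFFFFZFFZFFFZFF  (48 'F')
Step 4: FZFFFFZFFZFFFZFFFZFFFZFFFFZFFZFFFZFFFFZFFZFFFZFFFZFFFFZFFZFFFZFFFZFFFFZFFZFFFZFFFZFFFFZFFZFFFZFFFZFFFZFFFFZFFZFFFZFFFFZFFZFFFZFFFZFFFFZFFZFFFZFFFZFFFZFFFFZFFZFFFZFFFFZFFZFFFZFFFZFFFFZFFZFFFZFFFZFFFFZFFZFFFZFFFZFFFZFFFFZFFZFFFZFFFFZFFZFFFZFFFZFFFFZFFZFFFZFF  (192 'F')


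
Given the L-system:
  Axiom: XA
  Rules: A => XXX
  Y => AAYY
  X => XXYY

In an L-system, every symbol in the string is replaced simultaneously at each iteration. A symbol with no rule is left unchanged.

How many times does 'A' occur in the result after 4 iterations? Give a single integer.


Step 0: XA  (1 'A')
Step 1: XXYYXXX  (0 'A')
Step 2: XXYYXXYYAAYYAAYYXXYYXXYYXXYY  (4 'A')
Step 3: XXYYXXYYAAYYAAYYXXYYXXYYAAYYAAYYXXXXXXAAYYAAYYXXXXXXAAYYAAYYXXYYXXYYAAYYAAYYXXYYXXYYAAYYAAYYXXYYXXYYAAYYAAYY  (28 'A')
Step 4: XXYYXXYYAAYYAAYYXXYYXXYYAAYYAAYYXXXXXXAAYYAAYYXXXXXXAAYYAAYYXXYYXXYYAAYYAAYYXXYYXXYYAAYYAAYYXXXXXXAAYYAAYYXXXXXXAAYYAAYYXXYYXXYYXXYYXXYYXXYYXXYYXXXXXXAAYYAAYYXXXXXXAAYYAAYYXXYYXXYYXXYYXXYYXXYYXXYYXXXXXXAAYYAAYYXXXXXXAAYYAAYYXXYYXXYYAAYYAAYYXXYYXXYYAAYYAAYYXXXXXXAAYYAAYYXXXXXXAAYYAAYYXXYYXXYYAAYYAAYYXXYYXXYYAAYYAAYYXXXXXXAAYYAAYYXXXXXXAAYYAAYYXXYYXXYYAAYYAAYYXXYYXXYYAAYYAAYYXXXXXXAAYYAAYYXXXXXXAAYYAAYY  (96 'A')

Answer: 96


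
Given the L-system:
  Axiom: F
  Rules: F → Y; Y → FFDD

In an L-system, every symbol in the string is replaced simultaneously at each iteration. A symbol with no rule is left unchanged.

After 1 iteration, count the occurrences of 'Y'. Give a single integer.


Step 0: F  (0 'Y')
Step 1: Y  (1 'Y')

Answer: 1


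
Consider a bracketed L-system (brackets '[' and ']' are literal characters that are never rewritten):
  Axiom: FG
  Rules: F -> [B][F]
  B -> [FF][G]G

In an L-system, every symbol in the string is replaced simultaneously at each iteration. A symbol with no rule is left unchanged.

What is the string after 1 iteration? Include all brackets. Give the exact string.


Answer: [B][F]G

Derivation:
Step 0: FG
Step 1: [B][F]G


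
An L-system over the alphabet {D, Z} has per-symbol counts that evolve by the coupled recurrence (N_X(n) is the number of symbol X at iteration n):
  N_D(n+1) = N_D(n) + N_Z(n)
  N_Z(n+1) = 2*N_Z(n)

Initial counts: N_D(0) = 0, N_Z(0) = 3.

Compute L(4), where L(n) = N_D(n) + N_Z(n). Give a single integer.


Answer: 93

Derivation:
Step 0: N_D=0, N_Z=3, L=3
Step 1: N_D=3, N_Z=6, L=9
Step 2: N_D=9, N_Z=12, L=21
Step 3: N_D=21, N_Z=24, L=45
Step 4: N_D=45, N_Z=48, L=93


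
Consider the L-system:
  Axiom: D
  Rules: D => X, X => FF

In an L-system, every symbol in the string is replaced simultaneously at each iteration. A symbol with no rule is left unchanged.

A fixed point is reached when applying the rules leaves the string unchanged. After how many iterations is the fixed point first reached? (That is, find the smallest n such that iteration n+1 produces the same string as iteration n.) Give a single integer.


Answer: 2

Derivation:
Step 0: D
Step 1: X
Step 2: FF
Step 3: FF  (unchanged — fixed point at step 2)


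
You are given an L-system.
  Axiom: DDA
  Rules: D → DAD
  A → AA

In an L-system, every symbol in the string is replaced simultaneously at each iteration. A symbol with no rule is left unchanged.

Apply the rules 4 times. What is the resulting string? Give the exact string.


Answer: DADAADADAAAADADAADADAAAAAAAADADAADADAAAADADAADADDADAADADAAAADADAADADAAAAAAAADADAADADAAAADADAADADAAAAAAAAAAAAAAAA

Derivation:
Step 0: DDA
Step 1: DADDADAA
Step 2: DADAADADDADAADADAAAA
Step 3: DADAADADAAAADADAADADDADAADADAAAADADAADADAAAAAAAA
Step 4: DADAADADAAAADADAADADAAAAAAAADADAADADAAAADADAADADDADAADADAAAADADAADADAAAAAAAADADAADADAAAADADAADADAAAAAAAAAAAAAAAA


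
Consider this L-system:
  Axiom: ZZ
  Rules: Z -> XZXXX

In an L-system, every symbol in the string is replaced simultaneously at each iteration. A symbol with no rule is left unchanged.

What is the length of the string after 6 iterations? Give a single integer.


Answer: 50

Derivation:
Step 0: length = 2
Step 1: length = 10
Step 2: length = 18
Step 3: length = 26
Step 4: length = 34
Step 5: length = 42
Step 6: length = 50


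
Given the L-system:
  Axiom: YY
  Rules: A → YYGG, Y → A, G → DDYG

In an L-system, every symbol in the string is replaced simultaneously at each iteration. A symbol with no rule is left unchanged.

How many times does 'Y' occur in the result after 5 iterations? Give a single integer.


Answer: 20

Derivation:
Step 0: YY  (2 'Y')
Step 1: AA  (0 'Y')
Step 2: YYGGYYGG  (4 'Y')
Step 3: AADDYGDDYGAADDYGDDYG  (4 'Y')
Step 4: YYGGYYGGDDADDYGDDADDYGYYGGYYGGDDADDYGDDADDYG  (12 'Y')
Step 5: AADDYGDDYGAADDYGDDYGDDYYGGDDADDYGDDYYGGDDADDYGAADDYGDDYGAADDYGDDYGDDYYGGDDADDYGDDYYGGDDADDYG  (20 'Y')


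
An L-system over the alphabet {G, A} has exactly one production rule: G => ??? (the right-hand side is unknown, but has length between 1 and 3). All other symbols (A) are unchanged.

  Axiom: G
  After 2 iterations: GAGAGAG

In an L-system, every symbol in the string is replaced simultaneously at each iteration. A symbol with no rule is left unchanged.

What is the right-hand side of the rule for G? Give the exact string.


Answer: GAG

Derivation:
Trying G => GAG:
  Step 0: G
  Step 1: GAG
  Step 2: GAGAGAG
Matches the given result.


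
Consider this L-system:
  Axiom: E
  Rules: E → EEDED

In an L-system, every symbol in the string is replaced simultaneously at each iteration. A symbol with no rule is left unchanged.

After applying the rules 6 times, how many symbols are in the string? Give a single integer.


Step 0: length = 1
Step 1: length = 5
Step 2: length = 17
Step 3: length = 53
Step 4: length = 161
Step 5: length = 485
Step 6: length = 1457

Answer: 1457
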